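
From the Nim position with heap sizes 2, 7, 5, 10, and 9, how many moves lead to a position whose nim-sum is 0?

3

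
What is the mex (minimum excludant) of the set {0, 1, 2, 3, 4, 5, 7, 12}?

6

The values 0, 1, 2, 3, 4, 5 are all present; 6 is the first non-negative integer missing from the set.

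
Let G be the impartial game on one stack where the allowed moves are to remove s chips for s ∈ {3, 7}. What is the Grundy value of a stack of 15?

Compute g(0), g(1), … for moves {3, 7}:
k:     0  1  2  3  4  5  6  7  8  9 10 11 12 13 14 15
g(k):  0  0  0  1  1  1  0  2  2  1  0  0  0  1  1  1
So g(15) = 1.

1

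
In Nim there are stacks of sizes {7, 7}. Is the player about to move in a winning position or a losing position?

Nim-sum: 7 XOR 7 = 0.
The nim-sum is 0, so this is a P-position: the player to move is in a losing position under optimal play.

Losing position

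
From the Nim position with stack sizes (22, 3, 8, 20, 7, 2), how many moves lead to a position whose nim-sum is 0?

1

Bitwise XOR of the heap sizes:
  10110  (22)
  00011  (3)
  01000  (8)
  10100  (20)
  00111  (7)
  00010  (2)
  -----
  01100  (12)
The overall nim-sum is X = 12. A stack of size p has a winning move iff p XOR X < p (reduce it to p XOR X).
  22: 22 XOR 12 = 26 ≥ 22 — no move.
  3: 3 XOR 12 = 15 ≥ 3 — no move.
  8: 8 XOR 12 = 4 < 8 — winning move (to 4).
  20: 20 XOR 12 = 24 ≥ 20 — no move.
  7: 7 XOR 12 = 11 ≥ 7 — no move.
  2: 2 XOR 12 = 14 ≥ 2 — no move.
That gives 1 winning move.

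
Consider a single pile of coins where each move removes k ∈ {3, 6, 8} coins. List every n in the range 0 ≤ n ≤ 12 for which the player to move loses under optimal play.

Compute g(0), g(1), … for moves {3, 6, 8}:
k:     0  1  2  3  4  5  6  7  8  9 10 11 12
g(k):  0  0  0  1  1  1  2  2  2  3  3  0  0
The P-positions (g = 0) in 0..12 are 0, 1, 2, 11, 12.

0, 1, 2, 11, 12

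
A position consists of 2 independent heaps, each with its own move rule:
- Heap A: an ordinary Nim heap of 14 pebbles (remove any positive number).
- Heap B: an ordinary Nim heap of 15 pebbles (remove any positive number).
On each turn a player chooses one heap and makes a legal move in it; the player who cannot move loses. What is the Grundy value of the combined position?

1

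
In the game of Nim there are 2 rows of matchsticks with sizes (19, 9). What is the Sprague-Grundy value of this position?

26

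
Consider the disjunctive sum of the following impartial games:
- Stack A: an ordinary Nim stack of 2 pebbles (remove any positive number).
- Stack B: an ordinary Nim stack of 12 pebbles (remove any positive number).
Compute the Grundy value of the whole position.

Stack A is a plain Nim stack of size 2, so its Grundy value is 2.
Stack B is a plain Nim stack of size 12, so its Grundy value is 12.
By the Sprague-Grundy theorem, the Grundy value of a sum of independent games is the XOR of the component values.
Combined value = 2 XOR 12 = 14.

14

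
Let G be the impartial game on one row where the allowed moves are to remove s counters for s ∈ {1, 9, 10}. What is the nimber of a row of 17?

Grundy values for subtraction set {1, 9, 10}:
k:     0  1  2  3  4  5  6  7  8  9 10 11 12 13 14 15 16 17
g(k):  0  1  0  1  0  1  0  1  0  1  2  3  2  3  2  3  2  3
So g(17) = 3.

3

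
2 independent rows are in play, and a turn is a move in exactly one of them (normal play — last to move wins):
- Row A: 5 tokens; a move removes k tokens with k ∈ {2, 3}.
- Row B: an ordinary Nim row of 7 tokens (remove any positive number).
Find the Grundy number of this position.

Build the Grundy sequence for row A with g(k) = mex{g(k−s) : s ∈ {2, 3}, s ≤ k}:
k:     0  1  2  3  4  5
g(k):  0  0  1  1  2  0
So g(5) = 0.
Row B is a plain Nim row of size 7, so its Grundy value is 7.
The value of a disjunctive sum is the nim-sum of the parts.
Combined value = 0 ⊕ 7 = 7.

7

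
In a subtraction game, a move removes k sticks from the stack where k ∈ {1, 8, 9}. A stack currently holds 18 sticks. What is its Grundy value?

0

Compute g(0), g(1), … for moves {1, 8, 9}:
k:     0  1  2  3  4  5  6  7  8  9 10 11 12 13 14 15 16 17 18
g(k):  0  1  0  1  0  1  0  1  2  3  2  3  2  3  2  3  0  1  0
So g(18) = 0.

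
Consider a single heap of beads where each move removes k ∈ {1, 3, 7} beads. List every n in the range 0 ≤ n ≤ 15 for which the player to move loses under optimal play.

0, 2, 4, 6, 8, 10, 12, 14

Grundy values for subtraction set {1, 3, 7}:
k:     0  1  2  3  4  5  6  7  8  9 10 11 12 13 14 15
g(k):  0  1  0  1  0  1  0  1  0  1  0  1  0  1  0  1
The P-positions (g = 0) in 0..15 are 0, 2, 4, 6, 8, 10, 12, 14.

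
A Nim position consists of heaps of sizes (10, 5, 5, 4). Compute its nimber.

Nim-sum: 10 ⊕ 5 ⊕ 5 ⊕ 4 = 14.

14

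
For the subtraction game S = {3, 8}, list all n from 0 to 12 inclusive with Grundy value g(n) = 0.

0, 1, 2, 6, 7, 11, 12

Compute g(0), g(1), … for moves {3, 8}:
k:     0  1  2  3  4  5  6  7  8  9 10 11 12
g(k):  0  0  0  1  1  1  0  0  2  1  1  0  0
The P-positions (g = 0) in 0..12 are 0, 1, 2, 6, 7, 11, 12.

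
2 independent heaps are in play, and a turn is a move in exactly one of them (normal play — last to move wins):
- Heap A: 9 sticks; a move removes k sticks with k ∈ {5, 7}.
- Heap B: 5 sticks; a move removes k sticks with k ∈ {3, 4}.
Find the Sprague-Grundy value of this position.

0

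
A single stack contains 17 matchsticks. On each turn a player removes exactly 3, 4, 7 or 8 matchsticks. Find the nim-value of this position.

Grundy values for subtraction set {3, 4, 7, 8}:
k:     0  1  2  3  4  5  6  7  8  9 10 11 12 13 14 15 16 17
g(k):  0  0  0  1  1  1  2  2  2  3  3  0  0  0  1  1  1  2
So g(17) = 2.

2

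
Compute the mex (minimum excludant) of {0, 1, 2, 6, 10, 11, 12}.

The values 0, 1, 2 are all present; 3 is the first non-negative integer missing from the set.

3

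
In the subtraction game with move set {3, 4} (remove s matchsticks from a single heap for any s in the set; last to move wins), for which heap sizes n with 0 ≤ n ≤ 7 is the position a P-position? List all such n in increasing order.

0, 1, 2, 7

Build the Grundy sequence with g(k) = mex{g(k−s) : s ∈ {3, 4}, s ≤ k}:
k:     0  1  2  3  4  5  6  7
g(k):  0  0  0  1  1  1  2  0
The P-positions (g = 0) in 0..7 are 0, 1, 2, 7.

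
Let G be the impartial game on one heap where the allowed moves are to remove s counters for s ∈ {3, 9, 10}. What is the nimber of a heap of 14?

Compute g(0), g(1), … for moves {3, 9, 10}:
g(0) = mex{} = 0
g(1) = mex{} = 0
g(2) = mex{} = 0
g(3) = mex{0} = 1
g(4) = mex{0} = 1
g(5) = mex{0} = 1
g(6) = mex{1} = 0
g(7) = mex{1} = 0
g(8) = mex{1} = 0
g(9) = mex{0} = 1
g(10) = mex{0} = 1
g(11) = mex{0} = 1
g(12) = mex{0,1} = 2
g(13) = mex{1} = 0
g(14) = mex{1} = 0
So g(14) = 0.

0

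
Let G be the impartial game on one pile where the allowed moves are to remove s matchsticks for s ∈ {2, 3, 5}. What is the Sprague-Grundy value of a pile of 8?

Grundy values for subtraction set {2, 3, 5}:
g(0) = mex{} = 0
g(1) = mex{} = 0
g(2) = mex{0} = 1
g(3) = mex{0} = 1
g(4) = mex{0,1} = 2
g(5) = mex{0,1} = 2
g(6) = mex{0,1,2} = 3
g(7) = mex{1,2} = 0
g(8) = mex{1,2,3} = 0
So g(8) = 0.

0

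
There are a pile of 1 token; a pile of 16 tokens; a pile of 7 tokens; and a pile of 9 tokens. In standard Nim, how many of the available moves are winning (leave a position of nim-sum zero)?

1

Write each in binary and XOR column by column:
  00001  (1)
  10000  (16)
  00111  (7)
  01001  (9)
  -----
  11111  (31)
The overall nim-sum is X = 31. A pile of size p has a winning move iff p XOR X < p (reduce it to p XOR X).
  1: 1 XOR 31 = 30 ≥ 1 — no move.
  16: 16 XOR 31 = 15 < 16 — winning move (to 15).
  7: 7 XOR 31 = 24 ≥ 7 — no move.
  9: 9 XOR 31 = 22 ≥ 9 — no move.
That gives 1 winning move.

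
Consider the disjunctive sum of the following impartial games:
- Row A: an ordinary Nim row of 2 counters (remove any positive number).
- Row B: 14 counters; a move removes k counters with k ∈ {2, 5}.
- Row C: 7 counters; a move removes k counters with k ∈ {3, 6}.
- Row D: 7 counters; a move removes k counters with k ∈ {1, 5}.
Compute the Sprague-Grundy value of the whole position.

Row A is a plain Nim row of size 2, so its Grundy value is 2.
Build the Grundy sequence for row B with g(k) = mex{g(k−s) : s ∈ {2, 5}, s ≤ k}:
g(0) = mex{} = 0
g(1) = mex{} = 0
g(2) = mex{0} = 1
g(3) = mex{0} = 1
g(4) = mex{1} = 0
g(5) = mex{0,1} = 2
g(6) = mex{0} = 1
g(7) = mex{1,2} = 0
g(8) = mex{1} = 0
g(9) = mex{0} = 1
g(10) = mex{0,2} = 1
g(11) = mex{1} = 0
g(12) = mex{0,1} = 2
g(13) = mex{0} = 1
g(14) = mex{1,2} = 0
So g(14) = 0.
Grundy values for row C (subtraction set {3, 6}):
g(0) = mex{} = 0
g(1) = mex{} = 0
g(2) = mex{} = 0
g(3) = mex{0} = 1
g(4) = mex{0} = 1
g(5) = mex{0} = 1
g(6) = mex{0,1} = 2
g(7) = mex{0,1} = 2
So g(7) = 2.
Build the Grundy sequence for row D with g(k) = mex{g(k−s) : s ∈ {1, 5}, s ≤ k}:
g(0) = mex{} = 0
g(1) = mex{0} = 1
g(2) = mex{1} = 0
g(3) = mex{0} = 1
g(4) = mex{1} = 0
g(5) = mex{0} = 1
g(6) = mex{1} = 0
g(7) = mex{0} = 1
So g(7) = 1.
By the Sprague-Grundy theorem, the Grundy value of a sum of independent games is the XOR of the component values.
Combined value = 2 ⊕ 0 ⊕ 2 ⊕ 1 = 1.

1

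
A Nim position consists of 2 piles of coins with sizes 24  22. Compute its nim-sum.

Compute the nim-sum pairwise:
24 ⊕ 22 = 14

14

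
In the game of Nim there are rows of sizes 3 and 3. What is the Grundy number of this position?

0

Compute the nim-sum pairwise:
3 XOR 3 = 0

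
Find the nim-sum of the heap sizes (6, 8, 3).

13

In binary:
  0110  (6)
  1000  (8)
  0011  (3)
  ----
  1101  (13)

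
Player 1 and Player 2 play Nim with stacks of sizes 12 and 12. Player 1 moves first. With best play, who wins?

Nim-sum: 12 XOR 12 = 0.
The nim-sum is 0, so this is a P-position: the player to move is in a losing position under optimal play; Player 1 is about to move from it and so loses — Player 2 wins.

Player 2 wins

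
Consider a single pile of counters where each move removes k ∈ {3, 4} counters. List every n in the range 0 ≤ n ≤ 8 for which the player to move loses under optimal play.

Grundy values for subtraction set {3, 4}:
k:     0  1  2  3  4  5  6  7  8
g(k):  0  0  0  1  1  1  2  0  0
The P-positions (g = 0) in 0..8 are 0, 1, 2, 7, 8.

0, 1, 2, 7, 8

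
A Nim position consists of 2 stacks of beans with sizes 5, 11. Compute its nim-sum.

14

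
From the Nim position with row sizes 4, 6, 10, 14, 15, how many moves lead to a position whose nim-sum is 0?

Nim-sum: 4 ⊕ 6 ⊕ 10 ⊕ 14 ⊕ 15 = 9.
The overall nim-sum is X = 9. A row of size p has a winning move iff p XOR X < p (reduce it to p XOR X).
  4: 4 XOR 9 = 13 ≥ 4 — no move.
  6: 6 XOR 9 = 15 ≥ 6 — no move.
  10: 10 XOR 9 = 3 < 10 — winning move (to 3).
  14: 14 XOR 9 = 7 < 14 — winning move (to 7).
  15: 15 XOR 9 = 6 < 15 — winning move (to 6).
That gives 3 winning moves.

3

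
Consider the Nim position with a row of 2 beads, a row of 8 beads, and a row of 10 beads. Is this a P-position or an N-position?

Bitwise XOR of the heap sizes:
  0010  (2)
  1000  (8)
  1010  (10)
  ----
  0000  (0)
The nim-sum is 0, so this is a P-position: the player to move is in a losing position under optimal play.

P-position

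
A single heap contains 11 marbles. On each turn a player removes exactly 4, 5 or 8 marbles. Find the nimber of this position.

Grundy values for subtraction set {4, 5, 8}:
g(0) = mex{} = 0
g(1) = mex{} = 0
g(2) = mex{} = 0
g(3) = mex{} = 0
g(4) = mex{0} = 1
g(5) = mex{0} = 1
g(6) = mex{0} = 1
g(7) = mex{0} = 1
g(8) = mex{0,1} = 2
g(9) = mex{0,1} = 2
g(10) = mex{0,1} = 2
g(11) = mex{0,1} = 2
So g(11) = 2.

2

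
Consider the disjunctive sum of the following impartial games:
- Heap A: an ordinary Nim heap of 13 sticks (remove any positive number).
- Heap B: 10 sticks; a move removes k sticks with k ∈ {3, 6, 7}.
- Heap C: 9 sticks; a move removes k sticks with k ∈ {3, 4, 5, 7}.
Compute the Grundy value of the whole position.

14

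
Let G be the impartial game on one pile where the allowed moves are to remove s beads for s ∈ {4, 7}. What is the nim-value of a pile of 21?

2

Build the Grundy sequence with g(k) = mex{g(k−s) : s ∈ {4, 7}, s ≤ k}:
k:     0  1  2  3  4  5  6  7  8  9 10 11 12 13 14 15 16 17 18 19 20 21
g(k):  0  0  0  0  1  1  1  1  2  2  2  0  0  0  0  1  1  1  1  2  2  2
So g(21) = 2.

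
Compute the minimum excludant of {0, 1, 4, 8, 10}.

The values 0, 1 are all present; 2 is the first non-negative integer missing from the set.

2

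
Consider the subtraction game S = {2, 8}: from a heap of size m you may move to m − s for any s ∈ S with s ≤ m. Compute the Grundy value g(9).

2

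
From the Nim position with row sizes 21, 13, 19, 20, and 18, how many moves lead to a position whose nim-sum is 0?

1

Compute the nim-sum pairwise:
21 XOR 13 = 24
24 XOR 19 = 11
11 XOR 20 = 31
31 XOR 18 = 13
The overall nim-sum is X = 13. A row of size p has a winning move iff p XOR X < p (reduce it to p XOR X).
  21: 21 XOR 13 = 24 ≥ 21 — no move.
  13: 13 XOR 13 = 0 < 13 — winning move (to 0).
  19: 19 XOR 13 = 30 ≥ 19 — no move.
  20: 20 XOR 13 = 25 ≥ 20 — no move.
  18: 18 XOR 13 = 31 ≥ 18 — no move.
That gives 1 winning move.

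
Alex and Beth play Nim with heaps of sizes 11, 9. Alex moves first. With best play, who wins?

Alex wins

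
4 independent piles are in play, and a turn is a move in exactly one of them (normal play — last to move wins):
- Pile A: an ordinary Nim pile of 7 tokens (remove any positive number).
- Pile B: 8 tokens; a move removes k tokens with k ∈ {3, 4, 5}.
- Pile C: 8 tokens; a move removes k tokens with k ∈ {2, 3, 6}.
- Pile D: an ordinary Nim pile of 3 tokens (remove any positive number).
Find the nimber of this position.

6

Pile A is a plain Nim pile of size 7, so its Grundy value is 7.
Grundy values for pile B (subtraction set {3, 4, 5}):
k:     0  1  2  3  4  5  6  7  8
g(k):  0  0  0  1  1  1  2  2  0
So g(8) = 0.
For pile C, compute g(0), g(1), … with moves {2, 3, 6}:
g(0) = mex{} = 0
g(1) = mex{} = 0
g(2) = mex{0} = 1
g(3) = mex{0} = 1
g(4) = mex{0,1} = 2
g(5) = mex{1} = 0
g(6) = mex{0,1,2} = 3
g(7) = mex{0,2} = 1
g(8) = mex{0,1,3} = 2
So g(8) = 2.
Pile D is a plain Nim pile of size 3, so its Grundy value is 3.
The value of a disjunctive sum is the nim-sum of the parts.
Combined value = 7 ⊕ 0 ⊕ 2 ⊕ 3 = 6.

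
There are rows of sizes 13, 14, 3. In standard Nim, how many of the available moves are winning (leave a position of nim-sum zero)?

0

Bitwise XOR of the heap sizes:
  1101  (13)
  1110  (14)
  0011  (3)
  ----
  0000  (0)
The nim-sum is already 0, so every move leaves a nonzero nim-sum — there are no winning moves.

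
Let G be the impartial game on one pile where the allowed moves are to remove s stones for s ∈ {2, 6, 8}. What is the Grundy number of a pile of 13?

2

Grundy values for subtraction set {2, 6, 8}:
k:     0  1  2  3  4  5  6  7  8  9 10 11 12 13
g(k):  0  0  1  1  0  0  1  1  2  2  3  3  2  2
So g(13) = 2.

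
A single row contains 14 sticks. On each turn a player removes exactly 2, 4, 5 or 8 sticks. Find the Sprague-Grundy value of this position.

2

Grundy values for subtraction set {2, 4, 5, 8}:
k:     0  1  2  3  4  5  6  7  8  9 10 11 12 13 14
g(k):  0  0  1  1  2  2  3  0  4  1  0  2  1  0  2
So g(14) = 2.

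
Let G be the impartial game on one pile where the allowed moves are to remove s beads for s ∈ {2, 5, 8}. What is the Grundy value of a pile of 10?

0

Grundy values for subtraction set {2, 5, 8}:
g(0) = mex{} = 0
g(1) = mex{} = 0
g(2) = mex{0} = 1
g(3) = mex{0} = 1
g(4) = mex{1} = 0
g(5) = mex{0,1} = 2
g(6) = mex{0} = 1
g(7) = mex{1,2} = 0
g(8) = mex{0,1} = 2
g(9) = mex{0} = 1
g(10) = mex{1,2} = 0
So g(10) = 0.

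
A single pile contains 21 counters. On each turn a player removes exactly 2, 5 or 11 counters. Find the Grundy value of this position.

0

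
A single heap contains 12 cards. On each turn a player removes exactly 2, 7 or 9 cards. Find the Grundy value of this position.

Compute g(0), g(1), … for moves {2, 7, 9}:
g(0) = mex{} = 0
g(1) = mex{} = 0
g(2) = mex{0} = 1
g(3) = mex{0} = 1
g(4) = mex{1} = 0
g(5) = mex{1} = 0
g(6) = mex{0} = 1
g(7) = mex{0} = 1
g(8) = mex{0,1} = 2
g(9) = mex{0,1} = 2
g(10) = mex{0,1,2} = 3
g(11) = mex{0,1,2} = 3
g(12) = mex{0,1,3} = 2
So g(12) = 2.

2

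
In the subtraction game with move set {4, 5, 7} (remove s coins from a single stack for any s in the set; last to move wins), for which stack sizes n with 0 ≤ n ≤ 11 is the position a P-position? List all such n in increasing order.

0, 1, 2, 3, 11

Compute g(0), g(1), … for moves {4, 5, 7}:
k:     0  1  2  3  4  5  6  7  8  9 10 11
g(k):  0  0  0  0  1  1  1  1  2  2  2  0
The P-positions (g = 0) in 0..11 are 0, 1, 2, 3, 11.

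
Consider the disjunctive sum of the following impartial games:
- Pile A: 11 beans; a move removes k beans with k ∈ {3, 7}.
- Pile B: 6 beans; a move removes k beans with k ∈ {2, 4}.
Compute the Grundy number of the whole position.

0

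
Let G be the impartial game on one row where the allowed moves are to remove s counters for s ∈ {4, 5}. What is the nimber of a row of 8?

Build the Grundy sequence with g(k) = mex{g(k−s) : s ∈ {4, 5}, s ≤ k}:
g(0) = mex{} = 0
g(1) = mex{} = 0
g(2) = mex{} = 0
g(3) = mex{} = 0
g(4) = mex{0} = 1
g(5) = mex{0} = 1
g(6) = mex{0} = 1
g(7) = mex{0} = 1
g(8) = mex{0,1} = 2
So g(8) = 2.

2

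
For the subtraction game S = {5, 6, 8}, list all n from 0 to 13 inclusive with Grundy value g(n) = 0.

0, 1, 2, 3, 4, 13

Build the Grundy sequence with g(k) = mex{g(k−s) : s ∈ {5, 6, 8}, s ≤ k}:
g(0) = mex{} = 0
g(1) = mex{} = 0
g(2) = mex{} = 0
g(3) = mex{} = 0
g(4) = mex{} = 0
g(5) = mex{0} = 1
g(6) = mex{0} = 1
g(7) = mex{0} = 1
g(8) = mex{0} = 1
g(9) = mex{0} = 1
g(10) = mex{0,1} = 2
g(11) = mex{0,1} = 2
g(12) = mex{0,1} = 2
g(13) = mex{1} = 0
The P-positions (g = 0) in 0..13 are 0, 1, 2, 3, 4, 13.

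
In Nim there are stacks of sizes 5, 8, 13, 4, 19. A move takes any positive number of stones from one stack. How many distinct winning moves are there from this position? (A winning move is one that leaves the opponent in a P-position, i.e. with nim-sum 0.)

1

Compute the nim-sum pairwise:
5 XOR 8 = 13
13 XOR 13 = 0
0 XOR 4 = 4
4 XOR 19 = 23
The overall nim-sum is X = 23. A stack of size p has a winning move iff p XOR X < p (reduce it to p XOR X).
  5: 5 XOR 23 = 18 ≥ 5 — no move.
  8: 8 XOR 23 = 31 ≥ 8 — no move.
  13: 13 XOR 23 = 26 ≥ 13 — no move.
  4: 4 XOR 23 = 19 ≥ 4 — no move.
  19: 19 XOR 23 = 4 < 19 — winning move (to 4).
That gives 1 winning move.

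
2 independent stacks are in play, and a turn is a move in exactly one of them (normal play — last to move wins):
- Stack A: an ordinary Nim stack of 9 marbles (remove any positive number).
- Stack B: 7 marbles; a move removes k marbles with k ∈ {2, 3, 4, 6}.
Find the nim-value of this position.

10

Stack A is a plain Nim stack of size 9, so its Grundy value is 9.
Build the Grundy sequence for stack B with g(k) = mex{g(k−s) : s ∈ {2, 3, 4, 6}, s ≤ k}:
k:     0  1  2  3  4  5  6  7
g(k):  0  0  1  1  2  2  3  3
So g(7) = 3.
By the Sprague-Grundy theorem, the Grundy value of a sum of independent games is the XOR of the component values.
Combined value = 9 ⊕ 3 = 10.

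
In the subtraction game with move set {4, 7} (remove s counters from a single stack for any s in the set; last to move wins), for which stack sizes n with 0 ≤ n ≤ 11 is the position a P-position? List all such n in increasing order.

0, 1, 2, 3, 11

Grundy values for subtraction set {4, 7}:
g(0) = mex{} = 0
g(1) = mex{} = 0
g(2) = mex{} = 0
g(3) = mex{} = 0
g(4) = mex{0} = 1
g(5) = mex{0} = 1
g(6) = mex{0} = 1
g(7) = mex{0} = 1
g(8) = mex{0,1} = 2
g(9) = mex{0,1} = 2
g(10) = mex{0,1} = 2
g(11) = mex{1} = 0
The P-positions (g = 0) in 0..11 are 0, 1, 2, 3, 11.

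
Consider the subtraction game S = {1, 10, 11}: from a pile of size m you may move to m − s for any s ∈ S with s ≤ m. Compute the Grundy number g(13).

3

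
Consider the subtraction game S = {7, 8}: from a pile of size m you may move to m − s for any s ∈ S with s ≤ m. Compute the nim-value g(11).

Build the Grundy sequence with g(k) = mex{g(k−s) : s ∈ {7, 8}, s ≤ k}:
g(0) = mex{} = 0
g(1) = mex{} = 0
g(2) = mex{} = 0
g(3) = mex{} = 0
g(4) = mex{} = 0
g(5) = mex{} = 0
g(6) = mex{} = 0
g(7) = mex{0} = 1
g(8) = mex{0} = 1
g(9) = mex{0} = 1
g(10) = mex{0} = 1
g(11) = mex{0} = 1
So g(11) = 1.

1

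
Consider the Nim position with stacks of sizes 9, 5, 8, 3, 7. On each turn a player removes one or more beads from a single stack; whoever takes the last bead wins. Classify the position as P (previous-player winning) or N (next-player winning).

P-position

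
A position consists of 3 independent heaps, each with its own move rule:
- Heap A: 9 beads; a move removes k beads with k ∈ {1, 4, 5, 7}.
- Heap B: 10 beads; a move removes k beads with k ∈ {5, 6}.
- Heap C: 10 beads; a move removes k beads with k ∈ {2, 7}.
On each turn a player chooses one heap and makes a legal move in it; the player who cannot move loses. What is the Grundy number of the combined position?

For heap A, compute g(0), g(1), … with moves {1, 4, 5, 7}:
g(0) = mex{} = 0
g(1) = mex{0} = 1
g(2) = mex{1} = 0
g(3) = mex{0} = 1
g(4) = mex{0,1} = 2
g(5) = mex{0,1,2} = 3
g(6) = mex{0,1,3} = 2
g(7) = mex{0,1,2} = 3
g(8) = mex{1,2,3} = 0
g(9) = mex{0,2,3} = 1
So g(9) = 1.
Build the Grundy sequence for heap B with g(k) = mex{g(k−s) : s ∈ {5, 6}, s ≤ k}:
g(0) = mex{} = 0
g(1) = mex{} = 0
g(2) = mex{} = 0
g(3) = mex{} = 0
g(4) = mex{} = 0
g(5) = mex{0} = 1
g(6) = mex{0} = 1
g(7) = mex{0} = 1
g(8) = mex{0} = 1
g(9) = mex{0} = 1
g(10) = mex{0,1} = 2
So g(10) = 2.
Build the Grundy sequence for heap C with g(k) = mex{g(k−s) : s ∈ {2, 7}, s ≤ k}:
k:     0  1  2  3  4  5  6  7  8  9 10
g(k):  0  0  1  1  0  0  1  1  2  0  0
So g(10) = 0.
By the Sprague-Grundy theorem, the Grundy value of a sum of independent games is the XOR of the component values.
Combined value = 1 XOR 2 XOR 0 = 3.

3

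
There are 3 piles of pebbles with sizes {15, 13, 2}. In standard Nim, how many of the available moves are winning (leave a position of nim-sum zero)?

Compute the nim-sum pairwise:
15 ^ 13 = 2
2 ^ 2 = 0
The nim-sum is already 0, so every move leaves a nonzero nim-sum — there are no winning moves.

0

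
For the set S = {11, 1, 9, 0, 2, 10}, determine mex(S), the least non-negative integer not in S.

3

The values 0, 1, 2 are all present; 3 is the first non-negative integer missing from the set.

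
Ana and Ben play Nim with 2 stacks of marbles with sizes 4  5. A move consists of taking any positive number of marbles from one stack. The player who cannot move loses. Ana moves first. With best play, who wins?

Ana wins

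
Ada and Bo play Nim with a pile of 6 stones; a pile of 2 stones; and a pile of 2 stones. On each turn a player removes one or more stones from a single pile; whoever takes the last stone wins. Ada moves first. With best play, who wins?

Bitwise XOR of the heap sizes:
  110  (6)
  010  (2)
  010  (2)
  ---
  110  (6)
The nim-sum is 6 ≠ 0, so this is an N-position: the player to move can win; Ada has a winning move.

Ada wins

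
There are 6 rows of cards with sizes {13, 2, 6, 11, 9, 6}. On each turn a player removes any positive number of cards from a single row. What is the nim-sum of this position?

Compute the nim-sum pairwise:
13 ^ 2 = 15
15 ^ 6 = 9
9 ^ 11 = 2
2 ^ 9 = 11
11 ^ 6 = 13

13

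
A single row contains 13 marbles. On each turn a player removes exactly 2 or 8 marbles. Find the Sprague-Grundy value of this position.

1

Grundy values for subtraction set {2, 8}:
g(0) = mex{} = 0
g(1) = mex{} = 0
g(2) = mex{0} = 1
g(3) = mex{0} = 1
g(4) = mex{1} = 0
g(5) = mex{1} = 0
g(6) = mex{0} = 1
g(7) = mex{0} = 1
g(8) = mex{0,1} = 2
g(9) = mex{0,1} = 2
g(10) = mex{1,2} = 0
g(11) = mex{1,2} = 0
g(12) = mex{0} = 1
g(13) = mex{0} = 1
So g(13) = 1.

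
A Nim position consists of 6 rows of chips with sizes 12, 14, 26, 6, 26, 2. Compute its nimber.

6

In binary:
  01100  (12)
  01110  (14)
  11010  (26)
  00110  (6)
  11010  (26)
  00010  (2)
  -----
  00110  (6)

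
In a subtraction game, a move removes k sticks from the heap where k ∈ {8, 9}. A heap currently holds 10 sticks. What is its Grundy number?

Build the Grundy sequence with g(k) = mex{g(k−s) : s ∈ {8, 9}, s ≤ k}:
k:     0  1  2  3  4  5  6  7  8  9 10
g(k):  0  0  0  0  0  0  0  0  1  1  1
So g(10) = 1.

1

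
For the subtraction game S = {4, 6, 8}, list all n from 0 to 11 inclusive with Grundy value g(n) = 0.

Build the Grundy sequence with g(k) = mex{g(k−s) : s ∈ {4, 6, 8}, s ≤ k}:
g(0) = mex{} = 0
g(1) = mex{} = 0
g(2) = mex{} = 0
g(3) = mex{} = 0
g(4) = mex{0} = 1
g(5) = mex{0} = 1
g(6) = mex{0} = 1
g(7) = mex{0} = 1
g(8) = mex{0,1} = 2
g(9) = mex{0,1} = 2
g(10) = mex{0,1} = 2
g(11) = mex{0,1} = 2
The P-positions (g = 0) in 0..11 are 0, 1, 2, 3.

0, 1, 2, 3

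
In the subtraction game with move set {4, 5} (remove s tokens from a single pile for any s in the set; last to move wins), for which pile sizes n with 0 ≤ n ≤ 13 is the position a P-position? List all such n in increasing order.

0, 1, 2, 3, 9, 10, 11, 12

Build the Grundy sequence with g(k) = mex{g(k−s) : s ∈ {4, 5}, s ≤ k}:
k:     0  1  2  3  4  5  6  7  8  9 10 11 12 13
g(k):  0  0  0  0  1  1  1  1  2  0  0  0  0  1
The P-positions (g = 0) in 0..13 are 0, 1, 2, 3, 9, 10, 11, 12.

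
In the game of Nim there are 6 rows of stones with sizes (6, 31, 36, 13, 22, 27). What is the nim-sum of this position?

61

Nim-sum: 6 ⊕ 31 ⊕ 36 ⊕ 13 ⊕ 22 ⊕ 27 = 61.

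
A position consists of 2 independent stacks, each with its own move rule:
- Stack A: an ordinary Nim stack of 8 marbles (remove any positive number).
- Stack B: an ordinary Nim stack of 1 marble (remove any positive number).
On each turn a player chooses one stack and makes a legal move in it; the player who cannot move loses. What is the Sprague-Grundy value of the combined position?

Stack A is a plain Nim stack of size 8, so its Grundy value is 8.
Stack B is a plain Nim stack of size 1, so its Grundy value is 1.
By the Sprague-Grundy theorem, the Grundy value of a sum of independent games is the XOR of the component values.
Combined value = 8 XOR 1 = 9.

9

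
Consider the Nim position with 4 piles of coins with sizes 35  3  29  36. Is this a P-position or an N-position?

N-position

Bitwise XOR of the heap sizes:
  100011  (35)
  000011  (3)
  011101  (29)
  100100  (36)
  ------
  011001  (25)
The nim-sum is 25 ≠ 0, so this is an N-position: the player to move can win.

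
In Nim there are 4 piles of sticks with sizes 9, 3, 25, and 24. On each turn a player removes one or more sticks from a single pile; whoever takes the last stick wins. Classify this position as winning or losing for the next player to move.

Winning position

In binary:
  01001  (9)
  00011  (3)
  11001  (25)
  11000  (24)
  -----
  01011  (11)
The nim-sum is 11 ≠ 0, so this is an N-position: the player to move can win.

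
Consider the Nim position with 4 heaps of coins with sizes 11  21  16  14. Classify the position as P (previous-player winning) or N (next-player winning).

P-position

Nim-sum: 11 ⊕ 21 ⊕ 16 ⊕ 14 = 0.
The nim-sum is 0, so this is a P-position: the player to move is in a losing position under optimal play.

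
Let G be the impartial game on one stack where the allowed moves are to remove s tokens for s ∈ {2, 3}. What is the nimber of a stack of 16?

Grundy values for subtraction set {2, 3}:
k:     0  1  2  3  4  5  6  7  8  9 10 11 12 13 14 15 16
g(k):  0  0  1  1  2  0  0  1  1  2  0  0  1  1  2  0  0
So g(16) = 0.

0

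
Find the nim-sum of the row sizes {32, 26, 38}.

Nim-sum: 32 XOR 26 XOR 38 = 28.

28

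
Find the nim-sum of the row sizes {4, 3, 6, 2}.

3

Compute the nim-sum pairwise:
4 ⊕ 3 = 7
7 ⊕ 6 = 1
1 ⊕ 2 = 3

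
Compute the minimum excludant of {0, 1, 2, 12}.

3

The values 0, 1, 2 are all present; 3 is the first non-negative integer missing from the set.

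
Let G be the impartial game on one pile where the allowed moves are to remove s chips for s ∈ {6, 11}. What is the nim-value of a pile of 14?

Build the Grundy sequence with g(k) = mex{g(k−s) : s ∈ {6, 11}, s ≤ k}:
g(0) = mex{} = 0
g(1) = mex{} = 0
g(2) = mex{} = 0
g(3) = mex{} = 0
g(4) = mex{} = 0
g(5) = mex{} = 0
g(6) = mex{0} = 1
g(7) = mex{0} = 1
g(8) = mex{0} = 1
g(9) = mex{0} = 1
g(10) = mex{0} = 1
g(11) = mex{0} = 1
g(12) = mex{0,1} = 2
g(13) = mex{0,1} = 2
g(14) = mex{0,1} = 2
So g(14) = 2.

2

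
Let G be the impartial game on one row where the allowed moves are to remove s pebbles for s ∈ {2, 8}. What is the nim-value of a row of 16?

1

Build the Grundy sequence with g(k) = mex{g(k−s) : s ∈ {2, 8}, s ≤ k}:
k:     0  1  2  3  4  5  6  7  8  9 10 11 12 13 14 15 16
g(k):  0  0  1  1  0  0  1  1  2  2  0  0  1  1  0  0  1
So g(16) = 1.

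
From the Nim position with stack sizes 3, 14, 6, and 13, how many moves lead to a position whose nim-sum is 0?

3

Nim-sum: 3 ⊕ 14 ⊕ 6 ⊕ 13 = 6.
The overall nim-sum is X = 6. A stack of size p has a winning move iff p XOR X < p (reduce it to p XOR X).
  3: 3 XOR 6 = 5 ≥ 3 — no move.
  14: 14 XOR 6 = 8 < 14 — winning move (to 8).
  6: 6 XOR 6 = 0 < 6 — winning move (to 0).
  13: 13 XOR 6 = 11 < 13 — winning move (to 11).
That gives 3 winning moves.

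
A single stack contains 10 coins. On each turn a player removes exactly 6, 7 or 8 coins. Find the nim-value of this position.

1

Compute g(0), g(1), … for moves {6, 7, 8}:
g(0) = mex{} = 0
g(1) = mex{} = 0
g(2) = mex{} = 0
g(3) = mex{} = 0
g(4) = mex{} = 0
g(5) = mex{} = 0
g(6) = mex{0} = 1
g(7) = mex{0} = 1
g(8) = mex{0} = 1
g(9) = mex{0} = 1
g(10) = mex{0} = 1
So g(10) = 1.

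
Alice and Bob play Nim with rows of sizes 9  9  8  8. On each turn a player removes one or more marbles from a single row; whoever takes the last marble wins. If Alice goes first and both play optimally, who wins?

Bitwise XOR of the heap sizes:
  1001  (9)
  1001  (9)
  1000  (8)
  1000  (8)
  ----
  0000  (0)
The nim-sum is 0, so this is a P-position: the player to move is in a losing position under optimal play; Alice is about to move from it and so loses — Bob wins.

Bob wins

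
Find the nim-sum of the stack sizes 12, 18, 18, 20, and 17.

9

In binary:
  01100  (12)
  10010  (18)
  10010  (18)
  10100  (20)
  10001  (17)
  -----
  01001  (9)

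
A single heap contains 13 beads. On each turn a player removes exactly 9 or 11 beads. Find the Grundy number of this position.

Build the Grundy sequence with g(k) = mex{g(k−s) : s ∈ {9, 11}, s ≤ k}:
k:     0  1  2  3  4  5  6  7  8  9 10 11 12 13
g(k):  0  0  0  0  0  0  0  0  0  1  1  1  1  1
So g(13) = 1.

1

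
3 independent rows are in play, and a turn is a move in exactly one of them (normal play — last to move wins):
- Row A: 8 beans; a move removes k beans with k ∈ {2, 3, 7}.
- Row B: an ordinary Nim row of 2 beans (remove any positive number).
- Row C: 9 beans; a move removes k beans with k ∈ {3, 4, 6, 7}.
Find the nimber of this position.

0

For row A, compute g(0), g(1), … with moves {2, 3, 7}:
g(0) = mex{} = 0
g(1) = mex{} = 0
g(2) = mex{0} = 1
g(3) = mex{0} = 1
g(4) = mex{0,1} = 2
g(5) = mex{1} = 0
g(6) = mex{1,2} = 0
g(7) = mex{0,2} = 1
g(8) = mex{0} = 1
So g(8) = 1.
Row B is a plain Nim row of size 2, so its Grundy value is 2.
For row C, compute g(0), g(1), … with moves {3, 4, 6, 7}:
g(0) = mex{} = 0
g(1) = mex{} = 0
g(2) = mex{} = 0
g(3) = mex{0} = 1
g(4) = mex{0} = 1
g(5) = mex{0} = 1
g(6) = mex{0,1} = 2
g(7) = mex{0,1} = 2
g(8) = mex{0,1} = 2
g(9) = mex{0,1,2} = 3
So g(9) = 3.
The value of a disjunctive sum is the nim-sum of the parts.
Combined value = 1 XOR 2 XOR 3 = 0.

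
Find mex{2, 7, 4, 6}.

0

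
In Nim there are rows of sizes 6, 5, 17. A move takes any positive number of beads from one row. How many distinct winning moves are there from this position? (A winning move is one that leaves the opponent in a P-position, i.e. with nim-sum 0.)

Compute the nim-sum pairwise:
6 ^ 5 = 3
3 ^ 17 = 18
The overall nim-sum is X = 18. A row of size p has a winning move iff p XOR X < p (reduce it to p XOR X).
  6: 6 XOR 18 = 20 ≥ 6 — no move.
  5: 5 XOR 18 = 23 ≥ 5 — no move.
  17: 17 XOR 18 = 3 < 17 — winning move (to 3).
That gives 1 winning move.

1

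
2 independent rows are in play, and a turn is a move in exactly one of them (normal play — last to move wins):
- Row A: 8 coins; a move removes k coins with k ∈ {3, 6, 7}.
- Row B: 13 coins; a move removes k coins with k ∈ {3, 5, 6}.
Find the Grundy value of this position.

3

Build the Grundy sequence for row A with g(k) = mex{g(k−s) : s ∈ {3, 6, 7}, s ≤ k}:
k:     0  1  2  3  4  5  6  7  8
g(k):  0  0  0  1  1  1  2  2  2
So g(8) = 2.
For row B, compute g(0), g(1), … with moves {3, 5, 6}:
g(0) = mex{} = 0
g(1) = mex{} = 0
g(2) = mex{} = 0
g(3) = mex{0} = 1
g(4) = mex{0} = 1
g(5) = mex{0} = 1
g(6) = mex{0,1} = 2
g(7) = mex{0,1} = 2
g(8) = mex{0,1} = 2
g(9) = mex{1,2} = 0
g(10) = mex{1,2} = 0
g(11) = mex{1,2} = 0
g(12) = mex{0,2} = 1
g(13) = mex{0,2} = 1
So g(13) = 1.
The value of a disjunctive sum is the nim-sum of the parts.
Combined value = 2 ⊕ 1 = 3.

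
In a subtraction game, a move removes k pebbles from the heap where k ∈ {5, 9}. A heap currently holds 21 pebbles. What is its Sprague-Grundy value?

Grundy values for subtraction set {5, 9}:
k:     0  1  2  3  4  5  6  7  8  9 10 11 12 13 14 15 16 17 18 19 20 21
g(k):  0  0  0  0  0  1  1  1  1  1  2  2  2  2  0  0  0  0  0  1  1  1
So g(21) = 1.

1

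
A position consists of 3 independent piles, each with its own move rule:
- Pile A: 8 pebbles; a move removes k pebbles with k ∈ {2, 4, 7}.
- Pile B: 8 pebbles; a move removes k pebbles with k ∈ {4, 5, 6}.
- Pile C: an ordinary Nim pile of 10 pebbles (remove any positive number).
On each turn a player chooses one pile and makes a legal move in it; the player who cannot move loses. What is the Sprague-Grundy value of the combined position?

For pile A, compute g(0), g(1), … with moves {2, 4, 7}:
k:     0  1  2  3  4  5  6  7  8
g(k):  0  0  1  1  2  2  0  3  1
So g(8) = 1.
Grundy values for pile B (subtraction set {4, 5, 6}):
g(0) = mex{} = 0
g(1) = mex{} = 0
g(2) = mex{} = 0
g(3) = mex{} = 0
g(4) = mex{0} = 1
g(5) = mex{0} = 1
g(6) = mex{0} = 1
g(7) = mex{0} = 1
g(8) = mex{0,1} = 2
So g(8) = 2.
Pile C is a plain Nim pile of size 10, so its Grundy value is 10.
By the Sprague-Grundy theorem, the Grundy value of a sum of independent games is the XOR of the component values.
Combined value = 1 XOR 2 XOR 10 = 9.

9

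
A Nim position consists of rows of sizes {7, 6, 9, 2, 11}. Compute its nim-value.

1

In binary:
  0111  (7)
  0110  (6)
  1001  (9)
  0010  (2)
  1011  (11)
  ----
  0001  (1)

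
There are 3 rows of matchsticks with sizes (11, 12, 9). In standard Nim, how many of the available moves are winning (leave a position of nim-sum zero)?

Bitwise XOR of the heap sizes:
  1011  (11)
  1100  (12)
  1001  (9)
  ----
  1110  (14)
The overall nim-sum is X = 14. A row of size p has a winning move iff p XOR X < p (reduce it to p XOR X).
  11: 11 XOR 14 = 5 < 11 — winning move (to 5).
  12: 12 XOR 14 = 2 < 12 — winning move (to 2).
  9: 9 XOR 14 = 7 < 9 — winning move (to 7).
That gives 3 winning moves.

3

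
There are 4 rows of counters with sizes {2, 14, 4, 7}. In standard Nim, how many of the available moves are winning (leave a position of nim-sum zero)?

Compute the nim-sum pairwise:
2 ^ 14 = 12
12 ^ 4 = 8
8 ^ 7 = 15
The overall nim-sum is X = 15. A row of size p has a winning move iff p XOR X < p (reduce it to p XOR X).
  2: 2 XOR 15 = 13 ≥ 2 — no move.
  14: 14 XOR 15 = 1 < 14 — winning move (to 1).
  4: 4 XOR 15 = 11 ≥ 4 — no move.
  7: 7 XOR 15 = 8 ≥ 7 — no move.
That gives 1 winning move.

1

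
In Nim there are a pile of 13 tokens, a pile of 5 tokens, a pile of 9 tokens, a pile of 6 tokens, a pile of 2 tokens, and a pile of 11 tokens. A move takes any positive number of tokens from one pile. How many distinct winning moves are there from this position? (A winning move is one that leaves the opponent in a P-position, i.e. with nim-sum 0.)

Nim-sum: 13 XOR 5 XOR 9 XOR 6 XOR 2 XOR 11 = 14.
The overall nim-sum is X = 14. A pile of size p has a winning move iff p XOR X < p (reduce it to p XOR X).
  13: 13 XOR 14 = 3 < 13 — winning move (to 3).
  5: 5 XOR 14 = 11 ≥ 5 — no move.
  9: 9 XOR 14 = 7 < 9 — winning move (to 7).
  6: 6 XOR 14 = 8 ≥ 6 — no move.
  2: 2 XOR 14 = 12 ≥ 2 — no move.
  11: 11 XOR 14 = 5 < 11 — winning move (to 5).
That gives 3 winning moves.

3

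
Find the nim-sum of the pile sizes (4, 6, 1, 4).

7

Nim-sum: 4 ⊕ 6 ⊕ 1 ⊕ 4 = 7.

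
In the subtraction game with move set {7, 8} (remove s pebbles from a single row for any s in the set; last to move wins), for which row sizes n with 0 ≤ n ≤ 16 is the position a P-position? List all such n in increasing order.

Grundy values for subtraction set {7, 8}:
k:     0  1  2  3  4  5  6  7  8  9 10 11 12 13 14 15 16
g(k):  0  0  0  0  0  0  0  1  1  1  1  1  1  1  2  0  0
The P-positions (g = 0) in 0..16 are 0, 1, 2, 3, 4, 5, 6, 15, 16.

0, 1, 2, 3, 4, 5, 6, 15, 16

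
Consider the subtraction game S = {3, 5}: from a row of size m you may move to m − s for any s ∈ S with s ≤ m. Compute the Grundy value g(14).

2

Compute g(0), g(1), … for moves {3, 5}:
k:     0  1  2  3  4  5  6  7  8  9 10 11 12 13 14
g(k):  0  0  0  1  1  1  2  2  0  0  0  1  1  1  2
So g(14) = 2.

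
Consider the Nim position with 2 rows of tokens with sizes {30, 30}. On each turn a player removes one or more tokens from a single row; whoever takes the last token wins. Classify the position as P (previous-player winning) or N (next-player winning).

Write each in binary and XOR column by column:
  11110  (30)
  11110  (30)
  -----
  00000  (0)
The nim-sum is 0, so this is a P-position: the player to move is in a losing position under optimal play.

P-position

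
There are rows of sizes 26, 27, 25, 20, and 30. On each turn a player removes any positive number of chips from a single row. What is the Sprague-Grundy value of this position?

18

Nim-sum: 26 ⊕ 27 ⊕ 25 ⊕ 20 ⊕ 30 = 18.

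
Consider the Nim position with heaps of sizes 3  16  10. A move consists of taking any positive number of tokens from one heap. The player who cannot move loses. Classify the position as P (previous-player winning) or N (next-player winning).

N-position

Compute the nim-sum pairwise:
3 ⊕ 16 = 19
19 ⊕ 10 = 25
The nim-sum is 25 ≠ 0, so this is an N-position: the player to move can win.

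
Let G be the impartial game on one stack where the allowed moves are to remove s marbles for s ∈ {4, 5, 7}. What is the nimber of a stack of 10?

2

Compute g(0), g(1), … for moves {4, 5, 7}:
k:     0  1  2  3  4  5  6  7  8  9 10
g(k):  0  0  0  0  1  1  1  1  2  2  2
So g(10) = 2.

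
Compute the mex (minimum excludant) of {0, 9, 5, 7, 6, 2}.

1

0 is in the set but 1 is not, so the mex is 1.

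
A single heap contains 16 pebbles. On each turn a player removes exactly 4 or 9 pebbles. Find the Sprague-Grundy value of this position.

Grundy values for subtraction set {4, 9}:
k:     0  1  2  3  4  5  6  7  8  9 10 11 12 13 14 15 16
g(k):  0  0  0  0  1  1  1  1  0  2  2  2  1  0  0  0  0
So g(16) = 0.

0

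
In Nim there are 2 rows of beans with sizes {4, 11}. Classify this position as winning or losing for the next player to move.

Bitwise XOR of the heap sizes:
  0100  (4)
  1011  (11)
  ----
  1111  (15)
The nim-sum is 15 ≠ 0, so this is an N-position: the player to move can win.

Winning position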